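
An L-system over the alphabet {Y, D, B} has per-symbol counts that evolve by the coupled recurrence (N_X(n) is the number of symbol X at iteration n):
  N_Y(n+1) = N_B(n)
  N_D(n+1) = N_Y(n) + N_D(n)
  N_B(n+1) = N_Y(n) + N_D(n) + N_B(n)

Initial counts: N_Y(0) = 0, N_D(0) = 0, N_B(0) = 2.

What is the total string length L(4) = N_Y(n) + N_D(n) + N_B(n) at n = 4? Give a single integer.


Answer: 32

Derivation:
Step 0: N_Y=0, N_D=0, N_B=2, L=2
Step 1: N_Y=2, N_D=0, N_B=2, L=4
Step 2: N_Y=2, N_D=2, N_B=4, L=8
Step 3: N_Y=4, N_D=4, N_B=8, L=16
Step 4: N_Y=8, N_D=8, N_B=16, L=32


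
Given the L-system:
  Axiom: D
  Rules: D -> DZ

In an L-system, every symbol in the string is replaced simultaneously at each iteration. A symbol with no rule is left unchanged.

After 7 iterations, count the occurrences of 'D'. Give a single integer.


Answer: 1

Derivation:
Step 0: D  (1 'D')
Step 1: DZ  (1 'D')
Step 2: DZZ  (1 'D')
Step 3: DZZZ  (1 'D')
Step 4: DZZZZ  (1 'D')
Step 5: DZZZZZ  (1 'D')
Step 6: DZZZZZZ  (1 'D')
Step 7: DZZZZZZZ  (1 'D')


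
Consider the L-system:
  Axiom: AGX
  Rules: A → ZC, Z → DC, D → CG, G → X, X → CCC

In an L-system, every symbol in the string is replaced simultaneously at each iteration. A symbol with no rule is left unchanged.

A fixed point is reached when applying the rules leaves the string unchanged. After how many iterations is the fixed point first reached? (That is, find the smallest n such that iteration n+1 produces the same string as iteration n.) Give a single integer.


Step 0: AGX
Step 1: ZCXCCC
Step 2: DCCCCCCCC
Step 3: CGCCCCCCCC
Step 4: CXCCCCCCCC
Step 5: CCCCCCCCCCCC
Step 6: CCCCCCCCCCCC  (unchanged — fixed point at step 5)

Answer: 5


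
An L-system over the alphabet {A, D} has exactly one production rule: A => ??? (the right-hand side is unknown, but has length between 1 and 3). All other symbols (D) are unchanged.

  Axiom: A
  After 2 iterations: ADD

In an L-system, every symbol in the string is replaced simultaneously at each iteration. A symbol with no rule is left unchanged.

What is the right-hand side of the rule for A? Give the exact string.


Trying A => AD:
  Step 0: A
  Step 1: AD
  Step 2: ADD
Matches the given result.

Answer: AD


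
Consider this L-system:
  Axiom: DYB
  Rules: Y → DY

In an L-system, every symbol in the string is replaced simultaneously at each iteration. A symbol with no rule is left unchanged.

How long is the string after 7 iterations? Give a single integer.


Answer: 10

Derivation:
Step 0: length = 3
Step 1: length = 4
Step 2: length = 5
Step 3: length = 6
Step 4: length = 7
Step 5: length = 8
Step 6: length = 9
Step 7: length = 10


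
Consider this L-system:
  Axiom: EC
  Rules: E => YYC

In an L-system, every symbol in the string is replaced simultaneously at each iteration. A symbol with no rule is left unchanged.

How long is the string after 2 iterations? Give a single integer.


Step 0: length = 2
Step 1: length = 4
Step 2: length = 4

Answer: 4


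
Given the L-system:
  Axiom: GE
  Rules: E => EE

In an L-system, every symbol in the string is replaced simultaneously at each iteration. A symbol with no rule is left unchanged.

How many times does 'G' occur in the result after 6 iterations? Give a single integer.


Answer: 1

Derivation:
Step 0: GE  (1 'G')
Step 1: GEE  (1 'G')
Step 2: GEEEE  (1 'G')
Step 3: GEEEEEEEE  (1 'G')
Step 4: GEEEEEEEEEEEEEEEE  (1 'G')
Step 5: GEEEEEEEEEEEEEEEEEEEEEEEEEEEEEEEE  (1 'G')
Step 6: GEEEEEEEEEEEEEEEEEEEEEEEEEEEEEEEEEEEEEEEEEEEEEEEEEEEEEEEEEEEEEEEE  (1 'G')


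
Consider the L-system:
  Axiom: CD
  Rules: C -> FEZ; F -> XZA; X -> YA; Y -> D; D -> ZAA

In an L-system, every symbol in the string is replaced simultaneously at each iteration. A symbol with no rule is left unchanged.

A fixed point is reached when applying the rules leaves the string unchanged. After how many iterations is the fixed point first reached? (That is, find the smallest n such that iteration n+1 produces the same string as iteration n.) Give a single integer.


Answer: 5

Derivation:
Step 0: CD
Step 1: FEZZAA
Step 2: XZAEZZAA
Step 3: YAZAEZZAA
Step 4: DAZAEZZAA
Step 5: ZAAAZAEZZAA
Step 6: ZAAAZAEZZAA  (unchanged — fixed point at step 5)


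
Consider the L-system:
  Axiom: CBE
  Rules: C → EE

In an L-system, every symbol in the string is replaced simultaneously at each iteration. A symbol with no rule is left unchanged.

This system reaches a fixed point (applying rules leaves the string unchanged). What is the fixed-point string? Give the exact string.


Step 0: CBE
Step 1: EEBE
Step 2: EEBE  (unchanged — fixed point at step 1)

Answer: EEBE


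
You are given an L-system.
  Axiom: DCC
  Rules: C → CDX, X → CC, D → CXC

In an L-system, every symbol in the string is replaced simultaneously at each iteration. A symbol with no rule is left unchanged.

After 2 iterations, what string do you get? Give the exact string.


Answer: CDXCCCDXCDXCXCCCCDXCXCCC

Derivation:
Step 0: DCC
Step 1: CXCCDXCDX
Step 2: CDXCCCDXCDXCXCCCCDXCXCCC


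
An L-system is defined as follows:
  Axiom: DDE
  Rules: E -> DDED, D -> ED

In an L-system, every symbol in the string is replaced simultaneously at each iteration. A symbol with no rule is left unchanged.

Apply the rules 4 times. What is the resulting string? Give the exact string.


Answer: DDEDEDDDEDEDEDEDDDEDEDDDEDEDEDEDDDEDEDDDEDEDDDEDEDDDEDEDEDEDDDEDEDDDEDEDEDEDDDEDEDDDEDEDEDEDDDEDEDDDEDEDEDEDDDEDEDDDEDEDDDEDEDDDEDEDEDEDDDEDEDDDEDEDEDEDDDEDEDDDEDED

Derivation:
Step 0: DDE
Step 1: EDEDDDED
Step 2: DDEDEDDDEDEDEDEDDDEDED
Step 3: EDEDDDEDEDDDEDEDEDEDDDEDEDDDEDEDDDEDEDDDEDEDEDEDDDEDEDDDEDED
Step 4: DDEDEDDDEDEDEDEDDDEDEDDDEDEDEDEDDDEDEDDDEDEDDDEDEDDDEDEDEDEDDDEDEDDDEDEDEDEDDDEDEDDDEDEDEDEDDDEDEDDDEDEDEDEDDDEDEDDDEDEDDDEDEDDDEDEDEDEDDDEDEDDDEDEDEDEDDDEDEDDDEDED


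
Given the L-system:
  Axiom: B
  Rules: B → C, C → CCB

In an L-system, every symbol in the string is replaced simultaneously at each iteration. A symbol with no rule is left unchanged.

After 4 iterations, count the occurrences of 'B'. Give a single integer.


Answer: 5

Derivation:
Step 0: B  (1 'B')
Step 1: C  (0 'B')
Step 2: CCB  (1 'B')
Step 3: CCBCCBC  (2 'B')
Step 4: CCBCCBCCCBCCBCCCB  (5 'B')


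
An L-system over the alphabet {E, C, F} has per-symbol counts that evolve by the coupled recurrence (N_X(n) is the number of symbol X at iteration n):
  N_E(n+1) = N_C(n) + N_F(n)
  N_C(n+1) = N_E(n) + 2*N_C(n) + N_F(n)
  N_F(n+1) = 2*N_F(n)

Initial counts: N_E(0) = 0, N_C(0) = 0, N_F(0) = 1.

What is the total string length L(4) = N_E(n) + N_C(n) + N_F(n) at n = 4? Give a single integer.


Answer: 92

Derivation:
Step 0: N_E=0, N_C=0, N_F=1, L=1
Step 1: N_E=1, N_C=1, N_F=2, L=4
Step 2: N_E=3, N_C=5, N_F=4, L=12
Step 3: N_E=9, N_C=17, N_F=8, L=34
Step 4: N_E=25, N_C=51, N_F=16, L=92


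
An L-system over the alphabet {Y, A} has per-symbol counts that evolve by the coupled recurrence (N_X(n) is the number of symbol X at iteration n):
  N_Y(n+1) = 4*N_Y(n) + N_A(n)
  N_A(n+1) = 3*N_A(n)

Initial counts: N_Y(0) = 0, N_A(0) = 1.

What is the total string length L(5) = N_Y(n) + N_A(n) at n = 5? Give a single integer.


Answer: 1024

Derivation:
Step 0: N_Y=0, N_A=1, L=1
Step 1: N_Y=1, N_A=3, L=4
Step 2: N_Y=7, N_A=9, L=16
Step 3: N_Y=37, N_A=27, L=64
Step 4: N_Y=175, N_A=81, L=256
Step 5: N_Y=781, N_A=243, L=1024


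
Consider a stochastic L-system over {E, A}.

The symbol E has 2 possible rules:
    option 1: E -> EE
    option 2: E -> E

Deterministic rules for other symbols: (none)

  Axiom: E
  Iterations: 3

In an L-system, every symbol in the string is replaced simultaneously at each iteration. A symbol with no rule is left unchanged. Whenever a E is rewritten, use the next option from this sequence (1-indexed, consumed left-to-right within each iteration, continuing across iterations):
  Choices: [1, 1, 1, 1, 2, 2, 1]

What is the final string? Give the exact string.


Answer: EEEEEE

Derivation:
Step 0: E
Step 1: EE  (used choices [1])
Step 2: EEEE  (used choices [1, 1])
Step 3: EEEEEE  (used choices [1, 2, 2, 1])


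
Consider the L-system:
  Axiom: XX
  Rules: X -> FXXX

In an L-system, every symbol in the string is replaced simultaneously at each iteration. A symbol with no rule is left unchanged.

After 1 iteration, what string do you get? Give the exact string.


Answer: FXXXFXXX

Derivation:
Step 0: XX
Step 1: FXXXFXXX


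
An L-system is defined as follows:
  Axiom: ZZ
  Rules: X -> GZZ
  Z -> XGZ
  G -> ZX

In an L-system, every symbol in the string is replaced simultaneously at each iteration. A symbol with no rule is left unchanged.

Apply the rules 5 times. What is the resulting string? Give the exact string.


Step 0: ZZ
Step 1: XGZXGZ
Step 2: GZZZXXGZGZZZXXGZ
Step 3: ZXXGZXGZXGZGZZGZZZXXGZZXXGZXGZXGZGZZGZZZXXGZ
Step 4: XGZGZZGZZZXXGZGZZZXXGZGZZZXXGZZXXGZXGZZXXGZXGZXGZGZZGZZZXXGZXGZGZZGZZZXXGZGZZZXXGZGZZZXXGZZXXGZXGZZXXGZXGZXGZGZZGZZZXXGZ
Step 5: GZZZXXGZZXXGZXGZZXXGZXGZXGZGZZGZZZXXGZZXXGZXGZXGZGZZGZZZXXGZZXXGZXGZXGZGZZGZZZXXGZXGZGZZGZZZXXGZGZZZXXGZXGZGZZGZZZXXGZGZZZXXGZGZZZXXGZZXXGZXGZZXXGZXGZXGZGZZGZZZXXGZGZZZXXGZZXXGZXGZZXXGZXGZXGZGZZGZZZXXGZZXXGZXGZXGZGZZGZZZXXGZZXXGZXGZXGZGZZGZZZXXGZXGZGZZGZZZXXGZGZZZXXGZXGZGZZGZZZXXGZGZZZXXGZGZZZXXGZZXXGZXGZZXXGZXGZXGZGZZGZZZXXGZ

Answer: GZZZXXGZZXXGZXGZZXXGZXGZXGZGZZGZZZXXGZZXXGZXGZXGZGZZGZZZXXGZZXXGZXGZXGZGZZGZZZXXGZXGZGZZGZZZXXGZGZZZXXGZXGZGZZGZZZXXGZGZZZXXGZGZZZXXGZZXXGZXGZZXXGZXGZXGZGZZGZZZXXGZGZZZXXGZZXXGZXGZZXXGZXGZXGZGZZGZZZXXGZZXXGZXGZXGZGZZGZZZXXGZZXXGZXGZXGZGZZGZZZXXGZXGZGZZGZZZXXGZGZZZXXGZXGZGZZGZZZXXGZGZZZXXGZGZZZXXGZZXXGZXGZZXXGZXGZXGZGZZGZZZXXGZ


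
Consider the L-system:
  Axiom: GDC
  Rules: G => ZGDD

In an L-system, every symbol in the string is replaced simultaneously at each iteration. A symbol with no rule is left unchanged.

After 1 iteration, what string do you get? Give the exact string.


Answer: ZGDDDC

Derivation:
Step 0: GDC
Step 1: ZGDDDC


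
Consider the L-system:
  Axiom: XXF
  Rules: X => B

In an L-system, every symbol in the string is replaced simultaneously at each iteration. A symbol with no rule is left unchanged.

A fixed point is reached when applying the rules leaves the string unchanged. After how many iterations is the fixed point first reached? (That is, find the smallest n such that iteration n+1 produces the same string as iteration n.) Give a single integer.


Step 0: XXF
Step 1: BBF
Step 2: BBF  (unchanged — fixed point at step 1)

Answer: 1


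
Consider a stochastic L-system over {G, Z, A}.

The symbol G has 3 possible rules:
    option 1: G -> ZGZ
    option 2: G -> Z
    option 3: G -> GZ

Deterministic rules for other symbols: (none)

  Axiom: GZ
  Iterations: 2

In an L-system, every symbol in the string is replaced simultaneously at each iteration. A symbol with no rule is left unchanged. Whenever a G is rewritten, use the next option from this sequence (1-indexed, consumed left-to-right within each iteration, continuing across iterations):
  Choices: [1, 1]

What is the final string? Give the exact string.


Step 0: GZ
Step 1: ZGZZ  (used choices [1])
Step 2: ZZGZZZ  (used choices [1])

Answer: ZZGZZZ


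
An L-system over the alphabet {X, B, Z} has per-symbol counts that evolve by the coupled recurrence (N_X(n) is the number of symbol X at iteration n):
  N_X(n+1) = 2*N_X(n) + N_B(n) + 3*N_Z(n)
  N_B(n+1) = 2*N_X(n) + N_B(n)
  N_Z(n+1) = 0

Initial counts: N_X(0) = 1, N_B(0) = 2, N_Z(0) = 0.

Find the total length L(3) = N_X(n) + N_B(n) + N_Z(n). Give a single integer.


Step 0: N_X=1, N_B=2, N_Z=0, L=3
Step 1: N_X=4, N_B=4, N_Z=0, L=8
Step 2: N_X=12, N_B=12, N_Z=0, L=24
Step 3: N_X=36, N_B=36, N_Z=0, L=72

Answer: 72


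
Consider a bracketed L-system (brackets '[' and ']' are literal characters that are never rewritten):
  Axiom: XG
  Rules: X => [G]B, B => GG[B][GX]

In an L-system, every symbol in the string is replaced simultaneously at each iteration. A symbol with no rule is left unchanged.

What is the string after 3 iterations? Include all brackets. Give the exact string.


Answer: [G]GG[GG[B][GX]][G[G]B]G

Derivation:
Step 0: XG
Step 1: [G]BG
Step 2: [G]GG[B][GX]G
Step 3: [G]GG[GG[B][GX]][G[G]B]G


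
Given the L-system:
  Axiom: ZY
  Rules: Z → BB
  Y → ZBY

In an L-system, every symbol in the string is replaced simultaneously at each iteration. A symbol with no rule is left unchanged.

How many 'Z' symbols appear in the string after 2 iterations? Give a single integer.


Step 0: ZY  (1 'Z')
Step 1: BBZBY  (1 'Z')
Step 2: BBBBBZBY  (1 'Z')

Answer: 1


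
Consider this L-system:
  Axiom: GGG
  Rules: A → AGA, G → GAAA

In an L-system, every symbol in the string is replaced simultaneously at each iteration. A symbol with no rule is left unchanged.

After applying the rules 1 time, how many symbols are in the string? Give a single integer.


Answer: 12

Derivation:
Step 0: length = 3
Step 1: length = 12


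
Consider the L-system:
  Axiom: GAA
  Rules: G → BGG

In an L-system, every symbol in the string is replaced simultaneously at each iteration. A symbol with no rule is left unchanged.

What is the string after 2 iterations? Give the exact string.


Answer: BBGGBGGAA

Derivation:
Step 0: GAA
Step 1: BGGAA
Step 2: BBGGBGGAA


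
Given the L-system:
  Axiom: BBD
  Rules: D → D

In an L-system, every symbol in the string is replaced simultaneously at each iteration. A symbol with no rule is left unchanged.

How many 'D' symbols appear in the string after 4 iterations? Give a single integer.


Step 0: BBD  (1 'D')
Step 1: BBD  (1 'D')
Step 2: BBD  (1 'D')
Step 3: BBD  (1 'D')
Step 4: BBD  (1 'D')

Answer: 1


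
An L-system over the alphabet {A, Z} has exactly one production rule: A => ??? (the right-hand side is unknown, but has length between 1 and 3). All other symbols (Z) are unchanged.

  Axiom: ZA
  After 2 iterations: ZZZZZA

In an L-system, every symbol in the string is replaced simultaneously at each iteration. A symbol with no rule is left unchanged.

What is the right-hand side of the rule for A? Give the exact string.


Answer: ZZA

Derivation:
Trying A => ZZA:
  Step 0: ZA
  Step 1: ZZZA
  Step 2: ZZZZZA
Matches the given result.


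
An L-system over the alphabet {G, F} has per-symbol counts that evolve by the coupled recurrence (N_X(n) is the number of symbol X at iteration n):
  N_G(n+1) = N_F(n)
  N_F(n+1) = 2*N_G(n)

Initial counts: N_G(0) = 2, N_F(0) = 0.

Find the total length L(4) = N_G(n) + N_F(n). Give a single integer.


Step 0: N_G=2, N_F=0, L=2
Step 1: N_G=0, N_F=4, L=4
Step 2: N_G=4, N_F=0, L=4
Step 3: N_G=0, N_F=8, L=8
Step 4: N_G=8, N_F=0, L=8

Answer: 8


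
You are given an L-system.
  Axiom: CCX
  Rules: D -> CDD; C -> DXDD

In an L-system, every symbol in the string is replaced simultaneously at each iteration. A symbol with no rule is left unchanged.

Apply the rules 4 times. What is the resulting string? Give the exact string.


Answer: CDDXCDDCDDDXDDCDDCDDDXDDCDDCDDXCDDXCDDCDDDXDDCDDCDDDXDDCDDCDDCDDXCDDCDDDXDDCDDCDDDXDDCDDCDDCDDXCDDCDDDXDDCDDCDDDXDDCDDCDDXCDDXCDDCDDDXDDCDDCDDDXDDCDDCDDCDDXCDDCDDDXDDCDDCDDDXDDCDDCDDX

Derivation:
Step 0: CCX
Step 1: DXDDDXDDX
Step 2: CDDXCDDCDDCDDXCDDCDDX
Step 3: DXDDCDDCDDXDXDDCDDCDDDXDDCDDCDDDXDDCDDCDDXDXDDCDDCDDDXDDCDDCDDX
Step 4: CDDXCDDCDDDXDDCDDCDDDXDDCDDCDDXCDDXCDDCDDDXDDCDDCDDDXDDCDDCDDCDDXCDDCDDDXDDCDDCDDDXDDCDDCDDCDDXCDDCDDDXDDCDDCDDDXDDCDDCDDXCDDXCDDCDDDXDDCDDCDDDXDDCDDCDDCDDXCDDCDDDXDDCDDCDDDXDDCDDCDDX


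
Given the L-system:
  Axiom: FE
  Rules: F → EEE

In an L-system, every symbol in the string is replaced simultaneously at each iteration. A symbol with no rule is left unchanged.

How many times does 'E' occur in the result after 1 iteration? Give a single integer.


Answer: 4

Derivation:
Step 0: FE  (1 'E')
Step 1: EEEE  (4 'E')


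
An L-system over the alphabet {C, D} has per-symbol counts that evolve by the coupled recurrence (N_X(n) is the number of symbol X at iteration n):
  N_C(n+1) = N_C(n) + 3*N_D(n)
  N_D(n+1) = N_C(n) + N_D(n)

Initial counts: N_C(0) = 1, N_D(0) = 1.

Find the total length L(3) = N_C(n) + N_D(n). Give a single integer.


Answer: 44

Derivation:
Step 0: N_C=1, N_D=1, L=2
Step 1: N_C=4, N_D=2, L=6
Step 2: N_C=10, N_D=6, L=16
Step 3: N_C=28, N_D=16, L=44


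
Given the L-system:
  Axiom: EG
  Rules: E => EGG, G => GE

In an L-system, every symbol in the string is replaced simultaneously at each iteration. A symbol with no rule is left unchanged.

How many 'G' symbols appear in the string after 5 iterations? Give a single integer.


Answer: 99

Derivation:
Step 0: EG  (1 'G')
Step 1: EGGGE  (3 'G')
Step 2: EGGGEGEGEEGG  (7 'G')
Step 3: EGGGEGEGEEGGGEEGGGEEGGEGGGEGE  (17 'G')
Step 4: EGGGEGEGEEGGGEEGGGEEGGEGGGEGEGEEGGEGGGEGEGEEGGEGGGEGEEGGGEGEGEEGGGEEGG  (41 'G')
Step 5: EGGGEGEGEEGGGEEGGGEEGGEGGGEGEGEEGGEGGGEGEGEEGGEGGGEGEEGGGEGEGEEGGGEEGGGEEGGEGGGEGEEGGGEGEGEEGGGEEGGGEEGGEGGGEGEEGGGEGEGEEGGGEEGGEGGGEGEGEEGGGEEGGGEEGGEGGGEGEGEEGGEGGGEGE  (99 'G')


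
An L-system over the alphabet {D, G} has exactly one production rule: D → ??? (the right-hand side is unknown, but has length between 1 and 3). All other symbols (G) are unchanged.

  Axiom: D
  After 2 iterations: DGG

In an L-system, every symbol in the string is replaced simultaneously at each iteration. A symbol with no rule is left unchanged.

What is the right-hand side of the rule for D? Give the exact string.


Answer: DG

Derivation:
Trying D → DG:
  Step 0: D
  Step 1: DG
  Step 2: DGG
Matches the given result.


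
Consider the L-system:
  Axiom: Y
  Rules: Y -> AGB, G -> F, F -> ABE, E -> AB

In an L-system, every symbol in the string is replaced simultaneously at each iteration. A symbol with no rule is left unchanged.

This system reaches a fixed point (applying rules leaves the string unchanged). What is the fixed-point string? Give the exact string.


Answer: AABABB

Derivation:
Step 0: Y
Step 1: AGB
Step 2: AFB
Step 3: AABEB
Step 4: AABABB
Step 5: AABABB  (unchanged — fixed point at step 4)


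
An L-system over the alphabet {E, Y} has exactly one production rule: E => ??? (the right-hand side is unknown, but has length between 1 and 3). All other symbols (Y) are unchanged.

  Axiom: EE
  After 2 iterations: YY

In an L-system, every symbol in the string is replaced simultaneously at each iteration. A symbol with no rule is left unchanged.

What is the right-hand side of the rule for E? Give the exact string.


Answer: Y

Derivation:
Trying E => Y:
  Step 0: EE
  Step 1: YY
  Step 2: YY
Matches the given result.


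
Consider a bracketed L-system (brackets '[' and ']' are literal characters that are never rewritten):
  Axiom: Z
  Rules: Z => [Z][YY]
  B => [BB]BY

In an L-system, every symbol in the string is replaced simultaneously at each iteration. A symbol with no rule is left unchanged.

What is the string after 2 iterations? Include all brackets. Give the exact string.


Answer: [[Z][YY]][YY]

Derivation:
Step 0: Z
Step 1: [Z][YY]
Step 2: [[Z][YY]][YY]


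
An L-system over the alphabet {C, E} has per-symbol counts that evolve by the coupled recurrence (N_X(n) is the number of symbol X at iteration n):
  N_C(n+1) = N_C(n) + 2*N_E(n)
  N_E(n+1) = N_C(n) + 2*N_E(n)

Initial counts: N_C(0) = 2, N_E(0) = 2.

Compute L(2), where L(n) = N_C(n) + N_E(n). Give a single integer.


Answer: 36

Derivation:
Step 0: N_C=2, N_E=2, L=4
Step 1: N_C=6, N_E=6, L=12
Step 2: N_C=18, N_E=18, L=36


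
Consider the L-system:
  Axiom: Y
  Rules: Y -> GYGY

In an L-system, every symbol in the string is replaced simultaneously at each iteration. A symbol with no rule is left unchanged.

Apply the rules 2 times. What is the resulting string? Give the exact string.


Answer: GGYGYGGYGY

Derivation:
Step 0: Y
Step 1: GYGY
Step 2: GGYGYGGYGY


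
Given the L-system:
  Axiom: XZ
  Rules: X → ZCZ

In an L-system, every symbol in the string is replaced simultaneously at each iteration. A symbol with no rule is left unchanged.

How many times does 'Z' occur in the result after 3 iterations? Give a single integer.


Answer: 3

Derivation:
Step 0: XZ  (1 'Z')
Step 1: ZCZZ  (3 'Z')
Step 2: ZCZZ  (3 'Z')
Step 3: ZCZZ  (3 'Z')


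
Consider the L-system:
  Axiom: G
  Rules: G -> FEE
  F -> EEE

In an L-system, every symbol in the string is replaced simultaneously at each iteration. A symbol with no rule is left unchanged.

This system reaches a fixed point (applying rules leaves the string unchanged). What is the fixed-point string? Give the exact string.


Answer: EEEEE

Derivation:
Step 0: G
Step 1: FEE
Step 2: EEEEE
Step 3: EEEEE  (unchanged — fixed point at step 2)


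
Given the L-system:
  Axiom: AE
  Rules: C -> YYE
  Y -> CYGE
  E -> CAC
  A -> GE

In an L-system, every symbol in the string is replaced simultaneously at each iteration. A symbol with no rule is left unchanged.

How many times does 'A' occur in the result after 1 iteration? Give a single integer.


Step 0: AE  (1 'A')
Step 1: GECAC  (1 'A')

Answer: 1


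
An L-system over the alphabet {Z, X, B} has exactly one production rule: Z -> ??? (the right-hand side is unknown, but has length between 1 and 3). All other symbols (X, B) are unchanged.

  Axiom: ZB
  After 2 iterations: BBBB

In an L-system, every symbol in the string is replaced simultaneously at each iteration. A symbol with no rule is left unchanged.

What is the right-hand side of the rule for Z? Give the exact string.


Trying Z -> BBB:
  Step 0: ZB
  Step 1: BBBB
  Step 2: BBBB
Matches the given result.

Answer: BBB


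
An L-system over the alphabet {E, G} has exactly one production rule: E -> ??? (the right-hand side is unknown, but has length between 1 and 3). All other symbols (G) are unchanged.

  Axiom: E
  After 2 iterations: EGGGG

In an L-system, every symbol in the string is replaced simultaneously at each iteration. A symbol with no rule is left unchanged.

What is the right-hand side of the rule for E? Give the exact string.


Trying E -> EGG:
  Step 0: E
  Step 1: EGG
  Step 2: EGGGG
Matches the given result.

Answer: EGG


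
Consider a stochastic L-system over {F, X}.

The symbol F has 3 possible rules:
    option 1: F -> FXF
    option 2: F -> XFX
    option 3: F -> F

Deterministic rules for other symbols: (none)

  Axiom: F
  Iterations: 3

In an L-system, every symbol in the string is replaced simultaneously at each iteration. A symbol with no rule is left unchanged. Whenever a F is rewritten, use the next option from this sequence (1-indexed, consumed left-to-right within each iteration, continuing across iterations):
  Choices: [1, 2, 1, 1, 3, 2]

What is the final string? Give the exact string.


Step 0: F
Step 1: FXF  (used choices [1])
Step 2: XFXXFXF  (used choices [2, 1])
Step 3: XFXFXXFXXFX  (used choices [1, 3, 2])

Answer: XFXFXXFXXFX


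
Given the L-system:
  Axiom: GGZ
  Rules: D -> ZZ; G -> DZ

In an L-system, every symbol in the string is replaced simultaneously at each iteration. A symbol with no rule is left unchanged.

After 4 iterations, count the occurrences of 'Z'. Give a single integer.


Answer: 7

Derivation:
Step 0: GGZ  (1 'Z')
Step 1: DZDZZ  (3 'Z')
Step 2: ZZZZZZZ  (7 'Z')
Step 3: ZZZZZZZ  (7 'Z')
Step 4: ZZZZZZZ  (7 'Z')


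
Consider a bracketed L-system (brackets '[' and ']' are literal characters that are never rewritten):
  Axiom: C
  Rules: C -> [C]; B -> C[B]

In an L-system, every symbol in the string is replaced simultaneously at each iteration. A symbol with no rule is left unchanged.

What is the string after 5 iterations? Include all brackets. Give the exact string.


Step 0: C
Step 1: [C]
Step 2: [[C]]
Step 3: [[[C]]]
Step 4: [[[[C]]]]
Step 5: [[[[[C]]]]]

Answer: [[[[[C]]]]]


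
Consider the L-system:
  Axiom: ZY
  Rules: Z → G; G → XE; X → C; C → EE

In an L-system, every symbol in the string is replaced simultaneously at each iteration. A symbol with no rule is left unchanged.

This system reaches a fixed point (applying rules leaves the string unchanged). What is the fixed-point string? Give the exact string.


Step 0: ZY
Step 1: GY
Step 2: XEY
Step 3: CEY
Step 4: EEEY
Step 5: EEEY  (unchanged — fixed point at step 4)

Answer: EEEY


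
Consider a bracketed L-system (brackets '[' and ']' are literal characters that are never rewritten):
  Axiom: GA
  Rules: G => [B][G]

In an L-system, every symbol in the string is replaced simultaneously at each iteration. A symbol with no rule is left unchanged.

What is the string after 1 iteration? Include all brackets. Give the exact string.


Step 0: GA
Step 1: [B][G]A

Answer: [B][G]A


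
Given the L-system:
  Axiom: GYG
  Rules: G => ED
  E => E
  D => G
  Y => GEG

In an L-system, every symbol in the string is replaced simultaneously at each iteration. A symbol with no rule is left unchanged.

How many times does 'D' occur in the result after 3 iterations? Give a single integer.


Step 0: GYG  (0 'D')
Step 1: EDGEGED  (2 'D')
Step 2: EGEDEEDEG  (2 'D')
Step 3: EEDEGEEGEED  (2 'D')

Answer: 2


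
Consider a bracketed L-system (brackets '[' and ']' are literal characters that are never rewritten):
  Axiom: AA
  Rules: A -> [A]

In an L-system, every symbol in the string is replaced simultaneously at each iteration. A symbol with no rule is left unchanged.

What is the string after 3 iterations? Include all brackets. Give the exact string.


Answer: [[[A]]][[[A]]]

Derivation:
Step 0: AA
Step 1: [A][A]
Step 2: [[A]][[A]]
Step 3: [[[A]]][[[A]]]


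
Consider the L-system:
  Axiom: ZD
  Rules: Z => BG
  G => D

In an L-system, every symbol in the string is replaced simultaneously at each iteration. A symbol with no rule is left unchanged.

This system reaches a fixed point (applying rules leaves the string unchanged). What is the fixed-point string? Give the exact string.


Step 0: ZD
Step 1: BGD
Step 2: BDD
Step 3: BDD  (unchanged — fixed point at step 2)

Answer: BDD


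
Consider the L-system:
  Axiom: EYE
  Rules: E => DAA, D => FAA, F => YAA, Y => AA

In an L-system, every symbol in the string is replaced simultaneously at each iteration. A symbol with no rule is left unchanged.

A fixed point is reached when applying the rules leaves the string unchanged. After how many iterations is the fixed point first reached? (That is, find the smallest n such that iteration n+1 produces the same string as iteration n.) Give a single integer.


Step 0: EYE
Step 1: DAAAADAA
Step 2: FAAAAAAFAAAA
Step 3: YAAAAAAAAYAAAAAA
Step 4: AAAAAAAAAAAAAAAAAA
Step 5: AAAAAAAAAAAAAAAAAA  (unchanged — fixed point at step 4)

Answer: 4


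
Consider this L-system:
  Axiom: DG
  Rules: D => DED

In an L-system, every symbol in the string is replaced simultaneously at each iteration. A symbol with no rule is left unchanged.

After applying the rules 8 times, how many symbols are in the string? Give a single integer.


Step 0: length = 2
Step 1: length = 4
Step 2: length = 8
Step 3: length = 16
Step 4: length = 32
Step 5: length = 64
Step 6: length = 128
Step 7: length = 256
Step 8: length = 512

Answer: 512


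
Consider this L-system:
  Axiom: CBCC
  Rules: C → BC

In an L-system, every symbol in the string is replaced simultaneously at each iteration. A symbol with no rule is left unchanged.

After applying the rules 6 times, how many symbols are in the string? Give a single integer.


Answer: 22

Derivation:
Step 0: length = 4
Step 1: length = 7
Step 2: length = 10
Step 3: length = 13
Step 4: length = 16
Step 5: length = 19
Step 6: length = 22


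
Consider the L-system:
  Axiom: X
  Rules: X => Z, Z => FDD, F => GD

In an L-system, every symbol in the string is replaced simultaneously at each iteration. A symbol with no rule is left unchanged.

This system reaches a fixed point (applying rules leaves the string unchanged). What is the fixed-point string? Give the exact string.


Step 0: X
Step 1: Z
Step 2: FDD
Step 3: GDDD
Step 4: GDDD  (unchanged — fixed point at step 3)

Answer: GDDD


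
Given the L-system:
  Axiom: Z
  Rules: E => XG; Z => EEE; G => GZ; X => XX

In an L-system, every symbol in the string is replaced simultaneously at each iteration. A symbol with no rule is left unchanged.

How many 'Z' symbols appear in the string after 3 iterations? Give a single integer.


Step 0: Z  (1 'Z')
Step 1: EEE  (0 'Z')
Step 2: XGXGXG  (0 'Z')
Step 3: XXGZXXGZXXGZ  (3 'Z')

Answer: 3


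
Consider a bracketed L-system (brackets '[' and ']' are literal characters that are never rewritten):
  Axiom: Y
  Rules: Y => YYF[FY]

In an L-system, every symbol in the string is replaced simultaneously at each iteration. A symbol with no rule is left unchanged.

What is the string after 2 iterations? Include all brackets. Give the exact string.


Answer: YYF[FY]YYF[FY]F[FYYF[FY]]

Derivation:
Step 0: Y
Step 1: YYF[FY]
Step 2: YYF[FY]YYF[FY]F[FYYF[FY]]


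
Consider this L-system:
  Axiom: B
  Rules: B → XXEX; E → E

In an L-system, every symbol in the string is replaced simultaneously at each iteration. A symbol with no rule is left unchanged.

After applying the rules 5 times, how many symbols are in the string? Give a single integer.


Answer: 4

Derivation:
Step 0: length = 1
Step 1: length = 4
Step 2: length = 4
Step 3: length = 4
Step 4: length = 4
Step 5: length = 4


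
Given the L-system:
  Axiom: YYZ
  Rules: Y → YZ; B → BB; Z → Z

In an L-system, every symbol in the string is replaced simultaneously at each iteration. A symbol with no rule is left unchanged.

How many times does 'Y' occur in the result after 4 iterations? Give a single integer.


Step 0: YYZ  (2 'Y')
Step 1: YZYZZ  (2 'Y')
Step 2: YZZYZZZ  (2 'Y')
Step 3: YZZZYZZZZ  (2 'Y')
Step 4: YZZZZYZZZZZ  (2 'Y')

Answer: 2


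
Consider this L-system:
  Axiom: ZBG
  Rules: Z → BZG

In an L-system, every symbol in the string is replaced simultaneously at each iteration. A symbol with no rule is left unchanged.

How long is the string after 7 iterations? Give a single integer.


Answer: 17

Derivation:
Step 0: length = 3
Step 1: length = 5
Step 2: length = 7
Step 3: length = 9
Step 4: length = 11
Step 5: length = 13
Step 6: length = 15
Step 7: length = 17


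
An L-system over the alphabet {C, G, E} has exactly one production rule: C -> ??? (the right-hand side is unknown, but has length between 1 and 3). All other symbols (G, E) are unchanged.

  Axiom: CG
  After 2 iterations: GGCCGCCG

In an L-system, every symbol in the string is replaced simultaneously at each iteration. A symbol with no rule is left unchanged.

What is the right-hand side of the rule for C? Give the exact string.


Answer: GCC

Derivation:
Trying C -> GCC:
  Step 0: CG
  Step 1: GCCG
  Step 2: GGCCGCCG
Matches the given result.


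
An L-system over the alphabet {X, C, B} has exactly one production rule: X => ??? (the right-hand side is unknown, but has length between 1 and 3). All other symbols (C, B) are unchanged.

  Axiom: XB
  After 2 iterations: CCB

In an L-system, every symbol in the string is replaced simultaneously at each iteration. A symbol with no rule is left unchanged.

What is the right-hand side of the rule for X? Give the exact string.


Answer: CC

Derivation:
Trying X => CC:
  Step 0: XB
  Step 1: CCB
  Step 2: CCB
Matches the given result.


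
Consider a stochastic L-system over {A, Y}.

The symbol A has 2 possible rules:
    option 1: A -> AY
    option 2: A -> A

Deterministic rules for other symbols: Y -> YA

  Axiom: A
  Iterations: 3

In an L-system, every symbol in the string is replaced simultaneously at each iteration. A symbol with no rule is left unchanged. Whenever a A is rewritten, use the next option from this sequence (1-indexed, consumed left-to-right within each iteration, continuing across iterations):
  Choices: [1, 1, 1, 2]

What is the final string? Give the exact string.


Answer: AYYAYAA

Derivation:
Step 0: A
Step 1: AY  (used choices [1])
Step 2: AYYA  (used choices [1])
Step 3: AYYAYAA  (used choices [1, 2])


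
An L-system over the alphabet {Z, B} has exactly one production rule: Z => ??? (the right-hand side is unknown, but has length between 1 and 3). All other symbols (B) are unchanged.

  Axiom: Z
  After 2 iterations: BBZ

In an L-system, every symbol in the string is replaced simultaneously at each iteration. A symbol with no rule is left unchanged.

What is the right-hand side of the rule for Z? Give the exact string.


Trying Z => BZ:
  Step 0: Z
  Step 1: BZ
  Step 2: BBZ
Matches the given result.

Answer: BZ


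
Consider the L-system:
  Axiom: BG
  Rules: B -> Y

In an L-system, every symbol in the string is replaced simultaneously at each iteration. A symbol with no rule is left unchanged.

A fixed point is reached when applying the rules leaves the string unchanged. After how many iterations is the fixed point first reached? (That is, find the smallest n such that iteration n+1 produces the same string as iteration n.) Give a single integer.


Step 0: BG
Step 1: YG
Step 2: YG  (unchanged — fixed point at step 1)

Answer: 1


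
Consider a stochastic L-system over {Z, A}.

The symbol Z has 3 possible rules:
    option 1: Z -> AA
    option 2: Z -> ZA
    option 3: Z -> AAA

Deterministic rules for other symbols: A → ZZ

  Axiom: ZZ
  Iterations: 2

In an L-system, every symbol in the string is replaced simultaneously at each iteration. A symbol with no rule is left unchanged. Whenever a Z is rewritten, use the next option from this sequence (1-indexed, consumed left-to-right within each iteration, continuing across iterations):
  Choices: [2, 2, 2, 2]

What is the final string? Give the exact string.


Answer: ZAZZZAZZ

Derivation:
Step 0: ZZ
Step 1: ZAZA  (used choices [2, 2])
Step 2: ZAZZZAZZ  (used choices [2, 2])


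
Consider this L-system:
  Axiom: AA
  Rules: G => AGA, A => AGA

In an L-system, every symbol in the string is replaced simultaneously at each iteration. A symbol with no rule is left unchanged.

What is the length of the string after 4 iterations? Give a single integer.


Answer: 162

Derivation:
Step 0: length = 2
Step 1: length = 6
Step 2: length = 18
Step 3: length = 54
Step 4: length = 162


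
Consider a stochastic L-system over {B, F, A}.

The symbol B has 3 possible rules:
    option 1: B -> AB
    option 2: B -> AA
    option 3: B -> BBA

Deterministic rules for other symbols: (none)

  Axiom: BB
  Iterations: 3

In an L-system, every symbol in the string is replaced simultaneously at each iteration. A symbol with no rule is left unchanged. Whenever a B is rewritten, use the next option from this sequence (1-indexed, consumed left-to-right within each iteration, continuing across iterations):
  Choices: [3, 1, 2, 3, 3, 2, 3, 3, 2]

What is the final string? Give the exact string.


Step 0: BB
Step 1: BBAAB  (used choices [3, 1])
Step 2: AABBAAABBA  (used choices [2, 3, 3])
Step 3: AAAABBAAAABBAAAA  (used choices [2, 3, 3, 2])

Answer: AAAABBAAAABBAAAA


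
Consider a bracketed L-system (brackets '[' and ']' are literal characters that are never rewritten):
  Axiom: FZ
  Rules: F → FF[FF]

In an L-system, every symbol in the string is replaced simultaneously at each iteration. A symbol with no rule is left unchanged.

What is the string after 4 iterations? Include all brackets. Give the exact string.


Answer: FF[FF]FF[FF][FF[FF]FF[FF]]FF[FF]FF[FF][FF[FF]FF[FF]][FF[FF]FF[FF][FF[FF]FF[FF]]FF[FF]FF[FF][FF[FF]FF[FF]]]FF[FF]FF[FF][FF[FF]FF[FF]]FF[FF]FF[FF][FF[FF]FF[FF]][FF[FF]FF[FF][FF[FF]FF[FF]]FF[FF]FF[FF][FF[FF]FF[FF]]][FF[FF]FF[FF][FF[FF]FF[FF]]FF[FF]FF[FF][FF[FF]FF[FF]][FF[FF]FF[FF][FF[FF]FF[FF]]FF[FF]FF[FF][FF[FF]FF[FF]]]FF[FF]FF[FF][FF[FF]FF[FF]]FF[FF]FF[FF][FF[FF]FF[FF]][FF[FF]FF[FF][FF[FF]FF[FF]]FF[FF]FF[FF][FF[FF]FF[FF]]]]Z

Derivation:
Step 0: FZ
Step 1: FF[FF]Z
Step 2: FF[FF]FF[FF][FF[FF]FF[FF]]Z
Step 3: FF[FF]FF[FF][FF[FF]FF[FF]]FF[FF]FF[FF][FF[FF]FF[FF]][FF[FF]FF[FF][FF[FF]FF[FF]]FF[FF]FF[FF][FF[FF]FF[FF]]]Z
Step 4: FF[FF]FF[FF][FF[FF]FF[FF]]FF[FF]FF[FF][FF[FF]FF[FF]][FF[FF]FF[FF][FF[FF]FF[FF]]FF[FF]FF[FF][FF[FF]FF[FF]]]FF[FF]FF[FF][FF[FF]FF[FF]]FF[FF]FF[FF][FF[FF]FF[FF]][FF[FF]FF[FF][FF[FF]FF[FF]]FF[FF]FF[FF][FF[FF]FF[FF]]][FF[FF]FF[FF][FF[FF]FF[FF]]FF[FF]FF[FF][FF[FF]FF[FF]][FF[FF]FF[FF][FF[FF]FF[FF]]FF[FF]FF[FF][FF[FF]FF[FF]]]FF[FF]FF[FF][FF[FF]FF[FF]]FF[FF]FF[FF][FF[FF]FF[FF]][FF[FF]FF[FF][FF[FF]FF[FF]]FF[FF]FF[FF][FF[FF]FF[FF]]]]Z


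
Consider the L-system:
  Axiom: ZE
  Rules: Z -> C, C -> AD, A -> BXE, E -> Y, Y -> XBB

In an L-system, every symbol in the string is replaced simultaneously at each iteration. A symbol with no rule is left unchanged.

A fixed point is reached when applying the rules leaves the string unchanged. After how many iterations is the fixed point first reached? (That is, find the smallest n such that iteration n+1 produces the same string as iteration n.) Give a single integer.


Answer: 5

Derivation:
Step 0: ZE
Step 1: CY
Step 2: ADXBB
Step 3: BXEDXBB
Step 4: BXYDXBB
Step 5: BXXBBDXBB
Step 6: BXXBBDXBB  (unchanged — fixed point at step 5)


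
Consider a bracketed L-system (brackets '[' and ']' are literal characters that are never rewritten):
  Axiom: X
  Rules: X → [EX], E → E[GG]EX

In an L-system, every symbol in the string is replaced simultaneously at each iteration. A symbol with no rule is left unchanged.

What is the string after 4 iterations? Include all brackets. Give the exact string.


Answer: [E[GG]EX[GG]E[GG]EX[EX][GG]E[GG]EX[GG]E[GG]EX[EX][E[GG]EX[EX]][E[GG]EX[GG]E[GG]EX[EX][E[GG]EX[EX]]]]

Derivation:
Step 0: X
Step 1: [EX]
Step 2: [E[GG]EX[EX]]
Step 3: [E[GG]EX[GG]E[GG]EX[EX][E[GG]EX[EX]]]
Step 4: [E[GG]EX[GG]E[GG]EX[EX][GG]E[GG]EX[GG]E[GG]EX[EX][E[GG]EX[EX]][E[GG]EX[GG]E[GG]EX[EX][E[GG]EX[EX]]]]


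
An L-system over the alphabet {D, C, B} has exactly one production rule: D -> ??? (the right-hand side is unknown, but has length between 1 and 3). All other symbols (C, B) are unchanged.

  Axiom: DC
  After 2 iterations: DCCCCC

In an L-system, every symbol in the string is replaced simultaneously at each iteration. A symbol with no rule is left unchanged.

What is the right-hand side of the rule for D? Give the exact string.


Answer: DCC

Derivation:
Trying D -> DCC:
  Step 0: DC
  Step 1: DCCC
  Step 2: DCCCCC
Matches the given result.


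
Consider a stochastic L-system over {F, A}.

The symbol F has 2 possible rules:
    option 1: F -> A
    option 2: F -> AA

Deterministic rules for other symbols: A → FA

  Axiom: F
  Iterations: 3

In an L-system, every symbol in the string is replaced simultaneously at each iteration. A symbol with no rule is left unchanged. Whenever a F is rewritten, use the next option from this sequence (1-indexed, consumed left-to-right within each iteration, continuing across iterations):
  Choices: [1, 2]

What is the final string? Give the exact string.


Step 0: F
Step 1: A  (used choices [1])
Step 2: FA  (used choices [])
Step 3: AAFA  (used choices [2])

Answer: AAFA


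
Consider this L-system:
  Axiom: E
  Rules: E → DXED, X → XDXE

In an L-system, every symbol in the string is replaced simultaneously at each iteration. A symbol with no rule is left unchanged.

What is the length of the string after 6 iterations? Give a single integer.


Answer: 433

Derivation:
Step 0: length = 1
Step 1: length = 4
Step 2: length = 10
Step 3: length = 25
Step 4: length = 64
Step 5: length = 166
Step 6: length = 433


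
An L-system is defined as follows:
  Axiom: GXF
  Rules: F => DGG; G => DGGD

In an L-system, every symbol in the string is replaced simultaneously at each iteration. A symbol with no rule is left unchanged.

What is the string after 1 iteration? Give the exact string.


Step 0: GXF
Step 1: DGGDXDGG

Answer: DGGDXDGG


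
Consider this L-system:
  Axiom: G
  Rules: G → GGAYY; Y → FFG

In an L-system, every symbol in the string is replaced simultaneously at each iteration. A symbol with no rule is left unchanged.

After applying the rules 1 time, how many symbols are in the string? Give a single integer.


Answer: 5

Derivation:
Step 0: length = 1
Step 1: length = 5


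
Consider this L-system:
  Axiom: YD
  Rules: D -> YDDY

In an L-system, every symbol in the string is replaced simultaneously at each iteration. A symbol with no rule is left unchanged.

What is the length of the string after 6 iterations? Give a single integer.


Step 0: length = 2
Step 1: length = 5
Step 2: length = 11
Step 3: length = 23
Step 4: length = 47
Step 5: length = 95
Step 6: length = 191

Answer: 191
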